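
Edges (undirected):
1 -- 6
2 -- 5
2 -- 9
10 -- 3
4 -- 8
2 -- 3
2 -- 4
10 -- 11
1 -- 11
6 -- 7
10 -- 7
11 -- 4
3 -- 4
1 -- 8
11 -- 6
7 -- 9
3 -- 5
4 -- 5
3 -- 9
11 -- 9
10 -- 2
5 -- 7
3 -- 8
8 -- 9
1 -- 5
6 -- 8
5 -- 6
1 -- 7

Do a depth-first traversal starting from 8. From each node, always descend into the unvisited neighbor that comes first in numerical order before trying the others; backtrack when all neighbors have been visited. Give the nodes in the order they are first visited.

8, 1, 5, 2, 3, 4, 11, 6, 7, 9, 10

Visit 8
8 → 1
1 → 5
5 → 2
2 → 3
3 → 4
4 → 11
11 → 6
6 → 7
7 → 9
7 → 10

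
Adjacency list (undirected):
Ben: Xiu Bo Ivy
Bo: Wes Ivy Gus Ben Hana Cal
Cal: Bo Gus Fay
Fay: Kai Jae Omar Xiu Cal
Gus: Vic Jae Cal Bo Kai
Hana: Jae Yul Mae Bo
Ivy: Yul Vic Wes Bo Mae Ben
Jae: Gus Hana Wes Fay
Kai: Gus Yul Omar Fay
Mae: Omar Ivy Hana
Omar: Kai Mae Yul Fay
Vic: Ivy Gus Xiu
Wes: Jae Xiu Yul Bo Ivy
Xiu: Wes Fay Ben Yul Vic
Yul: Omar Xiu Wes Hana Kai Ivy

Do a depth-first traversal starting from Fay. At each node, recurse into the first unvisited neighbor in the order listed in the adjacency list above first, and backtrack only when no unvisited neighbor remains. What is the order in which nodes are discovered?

Fay → Kai → Gus → Vic → Ivy → Yul → Omar → Mae → Hana → Jae → Wes → Xiu → Ben → Bo → Cal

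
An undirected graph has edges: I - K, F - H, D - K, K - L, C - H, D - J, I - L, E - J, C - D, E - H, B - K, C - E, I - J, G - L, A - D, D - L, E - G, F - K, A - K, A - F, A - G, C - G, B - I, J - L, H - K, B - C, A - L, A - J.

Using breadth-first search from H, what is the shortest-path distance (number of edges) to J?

2

Level 0: H
Level 1: C, E, F, K
Level 2: A, B, D, G, I, J, L
J first appears at level 2.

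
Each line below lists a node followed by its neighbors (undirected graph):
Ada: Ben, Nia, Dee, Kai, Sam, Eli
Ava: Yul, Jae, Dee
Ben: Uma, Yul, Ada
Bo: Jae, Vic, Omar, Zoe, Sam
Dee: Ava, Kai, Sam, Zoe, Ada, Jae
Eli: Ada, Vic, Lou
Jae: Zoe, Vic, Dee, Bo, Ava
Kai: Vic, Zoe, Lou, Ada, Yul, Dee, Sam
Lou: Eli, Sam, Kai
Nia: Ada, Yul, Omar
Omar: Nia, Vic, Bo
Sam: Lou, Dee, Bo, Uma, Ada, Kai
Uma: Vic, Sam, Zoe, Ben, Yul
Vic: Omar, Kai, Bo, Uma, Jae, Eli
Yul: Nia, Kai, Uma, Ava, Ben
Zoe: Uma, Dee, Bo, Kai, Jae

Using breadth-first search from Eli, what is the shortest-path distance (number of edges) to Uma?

Level 0: Eli
Level 1: Ada, Lou, Vic
Level 2: Ben, Bo, Dee, Jae, Kai, Nia, Omar, Sam, Uma
Level 3: Ava, Yul, Zoe
Uma first appears at level 2.

2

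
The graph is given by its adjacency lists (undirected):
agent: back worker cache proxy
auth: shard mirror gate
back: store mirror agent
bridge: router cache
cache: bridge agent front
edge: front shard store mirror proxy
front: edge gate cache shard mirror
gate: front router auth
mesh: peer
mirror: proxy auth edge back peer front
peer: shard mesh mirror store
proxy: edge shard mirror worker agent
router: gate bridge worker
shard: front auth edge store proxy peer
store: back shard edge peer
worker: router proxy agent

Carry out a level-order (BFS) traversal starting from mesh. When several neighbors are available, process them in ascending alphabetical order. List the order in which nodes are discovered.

mesh → peer → mirror → shard → store → auth → back → edge → front → proxy → gate → agent → cache → worker → router → bridge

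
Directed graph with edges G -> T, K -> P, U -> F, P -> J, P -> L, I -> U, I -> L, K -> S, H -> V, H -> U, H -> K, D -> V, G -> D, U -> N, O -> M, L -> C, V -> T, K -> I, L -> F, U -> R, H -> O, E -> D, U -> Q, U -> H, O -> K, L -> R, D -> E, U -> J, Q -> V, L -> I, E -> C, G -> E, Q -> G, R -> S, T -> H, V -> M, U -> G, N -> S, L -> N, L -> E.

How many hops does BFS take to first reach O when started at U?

2

Level 0: U
Level 1: F, G, H, J, N, Q, R
Level 2: D, E, K, O, S, T, V
Level 3: C, I, M, P
Level 4: L
O first appears at level 2.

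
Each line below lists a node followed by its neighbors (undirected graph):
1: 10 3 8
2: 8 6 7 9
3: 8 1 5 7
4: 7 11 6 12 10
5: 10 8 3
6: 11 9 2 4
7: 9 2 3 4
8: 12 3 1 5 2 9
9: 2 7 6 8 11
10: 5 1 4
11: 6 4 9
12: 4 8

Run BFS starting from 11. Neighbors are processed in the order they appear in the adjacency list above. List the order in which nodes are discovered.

Visit 11; enqueue 6, 4, 9 → queue [6, 4, 9]
Visit 6; enqueue 2 → queue [4, 9, 2]
Visit 4; enqueue 7, 12, 10 → queue [9, 2, 7, 12, 10]
Visit 9; enqueue 8 → queue [2, 7, 12, 10, 8]
Visit 2 → queue [7, 12, 10, 8]
Visit 7; enqueue 3 → queue [12, 10, 8, 3]
Visit 12 → queue [10, 8, 3]
Visit 10; enqueue 5, 1 → queue [8, 3, 5, 1]
Visit 8 → queue [3, 5, 1]
Visit 3 → queue [5, 1]
Visit 5 → queue [1]
Visit 1 → queue []

11 6 4 9 2 7 12 10 8 3 5 1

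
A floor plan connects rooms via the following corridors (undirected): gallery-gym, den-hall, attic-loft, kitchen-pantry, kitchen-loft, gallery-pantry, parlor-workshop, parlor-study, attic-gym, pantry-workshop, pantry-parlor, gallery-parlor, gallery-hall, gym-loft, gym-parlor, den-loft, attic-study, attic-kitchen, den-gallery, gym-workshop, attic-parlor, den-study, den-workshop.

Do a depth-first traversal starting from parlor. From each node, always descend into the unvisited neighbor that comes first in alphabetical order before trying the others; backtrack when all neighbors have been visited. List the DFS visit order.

parlor -> attic -> gym -> gallery -> den -> hall -> loft -> kitchen -> pantry -> workshop -> study

Visit parlor
parlor → attic
attic → gym
gym → gallery
gallery → den
den → hall
den → loft
loft → kitchen
kitchen → pantry
pantry → workshop
den → study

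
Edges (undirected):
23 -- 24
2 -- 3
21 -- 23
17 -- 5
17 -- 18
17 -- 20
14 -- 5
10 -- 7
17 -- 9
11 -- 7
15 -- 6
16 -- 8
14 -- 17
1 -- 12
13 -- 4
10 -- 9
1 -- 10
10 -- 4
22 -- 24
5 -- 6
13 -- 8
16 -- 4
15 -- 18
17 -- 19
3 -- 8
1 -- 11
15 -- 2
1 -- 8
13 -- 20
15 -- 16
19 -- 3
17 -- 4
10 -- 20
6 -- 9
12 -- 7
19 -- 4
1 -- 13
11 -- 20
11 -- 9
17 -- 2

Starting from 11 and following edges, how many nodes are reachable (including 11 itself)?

BFS from 11 visits: 11, 1, 7, 9, 20, 8, 10, 12, 13, 6, 17, 3, 16, 4, 5, 15, 2, 14, 18, 19
Reachable nodes: 20 of 24 total.

20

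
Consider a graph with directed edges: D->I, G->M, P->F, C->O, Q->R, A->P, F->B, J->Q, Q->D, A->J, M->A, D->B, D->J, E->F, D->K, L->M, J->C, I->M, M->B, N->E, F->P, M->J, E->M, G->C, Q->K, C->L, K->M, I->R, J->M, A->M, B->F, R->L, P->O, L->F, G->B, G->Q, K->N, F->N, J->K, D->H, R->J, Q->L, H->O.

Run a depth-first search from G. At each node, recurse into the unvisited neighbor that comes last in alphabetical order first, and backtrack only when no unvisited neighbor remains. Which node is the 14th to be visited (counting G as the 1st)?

C

Visit G
G → Q
Q → R
R → L
L → M
M → J
J → K
K → N
N → E
E → F
F → P
P → O
F → B
J → C
M → A
Q → D
D → I
D → H

Visit order: G, Q, R, L, M, J, K, N, E, F, P, O, B, C, A, D, I, H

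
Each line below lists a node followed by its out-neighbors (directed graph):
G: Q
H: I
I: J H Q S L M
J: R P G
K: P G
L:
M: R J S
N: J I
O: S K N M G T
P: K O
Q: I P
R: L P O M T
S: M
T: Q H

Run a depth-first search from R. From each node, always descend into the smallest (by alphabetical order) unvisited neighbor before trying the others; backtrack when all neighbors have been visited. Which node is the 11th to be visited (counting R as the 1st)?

Visit R
R → L
R → M
M → J
J → G
G → Q
Q → I
I → H
I → S
Q → P
P → K
P → O
O → N
O → T

Visit order: R, L, M, J, G, Q, I, H, S, P, K, O, N, T

K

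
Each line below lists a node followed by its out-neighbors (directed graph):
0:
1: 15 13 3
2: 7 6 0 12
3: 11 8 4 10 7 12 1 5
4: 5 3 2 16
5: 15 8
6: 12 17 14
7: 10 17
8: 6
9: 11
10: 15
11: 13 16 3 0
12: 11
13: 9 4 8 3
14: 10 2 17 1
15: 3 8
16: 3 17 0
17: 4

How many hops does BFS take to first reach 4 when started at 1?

Level 0: 1
Level 1: 3, 13, 15
Level 2: 4, 5, 7, 8, 9, 10, 11, 12
Level 3: 0, 2, 6, 16, 17
Level 4: 14
4 first appears at level 2.

2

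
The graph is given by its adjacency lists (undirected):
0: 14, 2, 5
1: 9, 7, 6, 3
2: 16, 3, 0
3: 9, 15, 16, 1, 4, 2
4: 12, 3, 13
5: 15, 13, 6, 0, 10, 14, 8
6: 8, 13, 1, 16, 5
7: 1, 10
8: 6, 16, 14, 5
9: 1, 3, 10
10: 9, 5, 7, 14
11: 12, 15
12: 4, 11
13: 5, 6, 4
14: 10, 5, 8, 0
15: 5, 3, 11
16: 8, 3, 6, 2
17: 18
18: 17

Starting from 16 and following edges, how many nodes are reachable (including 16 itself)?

BFS from 16 visits: 16, 8, 6, 3, 2, 14, 5, 13, 1, 15, 9, 4, 0, 10, 7, 11, 12
Reachable nodes: 17 of 19 total.

17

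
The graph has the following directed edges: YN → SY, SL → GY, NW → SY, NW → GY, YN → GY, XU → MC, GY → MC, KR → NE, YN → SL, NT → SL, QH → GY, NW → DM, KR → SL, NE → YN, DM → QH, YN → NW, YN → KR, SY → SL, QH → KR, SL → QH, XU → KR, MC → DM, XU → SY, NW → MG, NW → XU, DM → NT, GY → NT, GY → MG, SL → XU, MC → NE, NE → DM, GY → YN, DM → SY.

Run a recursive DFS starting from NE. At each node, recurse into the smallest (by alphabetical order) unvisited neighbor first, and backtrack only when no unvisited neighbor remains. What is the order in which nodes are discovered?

Visit NE
NE → DM
DM → NT
NT → SL
SL → GY
GY → MC
GY → MG
GY → YN
YN → KR
YN → NW
NW → SY
NW → XU
SL → QH

NE → DM → NT → SL → GY → MC → MG → YN → KR → NW → SY → XU → QH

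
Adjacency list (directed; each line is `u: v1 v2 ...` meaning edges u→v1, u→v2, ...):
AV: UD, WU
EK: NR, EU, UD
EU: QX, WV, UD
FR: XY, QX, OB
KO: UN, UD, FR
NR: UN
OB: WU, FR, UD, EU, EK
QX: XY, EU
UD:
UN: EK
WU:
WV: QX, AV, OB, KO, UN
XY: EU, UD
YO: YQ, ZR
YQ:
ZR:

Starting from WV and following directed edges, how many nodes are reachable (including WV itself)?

BFS from WV visits: WV, QX, AV, OB, KO, UN, XY, EU, UD, WU, FR, EK, NR
Reachable nodes: 13 of 16 total.

13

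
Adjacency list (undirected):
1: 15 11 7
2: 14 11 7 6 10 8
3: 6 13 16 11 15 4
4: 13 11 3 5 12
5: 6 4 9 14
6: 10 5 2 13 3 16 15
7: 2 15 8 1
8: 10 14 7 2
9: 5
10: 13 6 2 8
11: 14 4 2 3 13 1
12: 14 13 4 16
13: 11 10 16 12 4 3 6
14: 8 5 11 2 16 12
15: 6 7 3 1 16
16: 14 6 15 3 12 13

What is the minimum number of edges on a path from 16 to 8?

2

Level 0: 16
Level 1: 3, 6, 12, 13, 14, 15
Level 2: 1, 2, 4, 5, 7, 8, 10, 11
Level 3: 9
8 first appears at level 2.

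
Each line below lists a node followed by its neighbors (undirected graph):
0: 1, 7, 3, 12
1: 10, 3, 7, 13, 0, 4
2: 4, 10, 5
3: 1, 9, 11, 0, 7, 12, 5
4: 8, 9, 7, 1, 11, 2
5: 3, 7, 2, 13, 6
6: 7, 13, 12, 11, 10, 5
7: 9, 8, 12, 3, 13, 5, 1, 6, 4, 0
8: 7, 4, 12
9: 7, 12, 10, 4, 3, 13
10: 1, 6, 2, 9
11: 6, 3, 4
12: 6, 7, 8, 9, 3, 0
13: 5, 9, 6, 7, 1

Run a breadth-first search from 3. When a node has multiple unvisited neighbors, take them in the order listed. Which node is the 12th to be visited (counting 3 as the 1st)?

Visit 3; enqueue 1, 9, 11, 0, 7, 12, 5 → queue [1, 9, 11, 0, 7, 12, 5]
Visit 1; enqueue 10, 13, 4 → queue [9, 11, 0, 7, 12, 5, 10, 13, 4]
Visit 9 → queue [11, 0, 7, 12, 5, 10, 13, 4]
Visit 11; enqueue 6 → queue [0, 7, 12, 5, 10, 13, 4, 6]
Visit 0 → queue [7, 12, 5, 10, 13, 4, 6]
Visit 7; enqueue 8 → queue [12, 5, 10, 13, 4, 6, 8]
Visit 12 → queue [5, 10, 13, 4, 6, 8]
Visit 5; enqueue 2 → queue [10, 13, 4, 6, 8, 2]
Visit 10 → queue [13, 4, 6, 8, 2]
Visit 13 → queue [4, 6, 8, 2]
Visit 4 → queue [6, 8, 2]
Visit 6 → queue [8, 2]
Visit 8 → queue [2]
Visit 2 → queue []

Visit order: 3, 1, 9, 11, 0, 7, 12, 5, 10, 13, 4, 6, 8, 2

6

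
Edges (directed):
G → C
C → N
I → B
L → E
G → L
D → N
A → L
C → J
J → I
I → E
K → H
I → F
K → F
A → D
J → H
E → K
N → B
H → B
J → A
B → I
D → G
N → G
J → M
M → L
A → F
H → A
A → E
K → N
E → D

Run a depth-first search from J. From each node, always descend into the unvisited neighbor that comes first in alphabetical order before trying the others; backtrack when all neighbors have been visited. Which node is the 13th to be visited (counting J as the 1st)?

L

Visit J
J → A
A → D
D → G
G → C
C → N
N → B
B → I
I → E
E → K
K → F
K → H
G → L
J → M

Visit order: J, A, D, G, C, N, B, I, E, K, F, H, L, M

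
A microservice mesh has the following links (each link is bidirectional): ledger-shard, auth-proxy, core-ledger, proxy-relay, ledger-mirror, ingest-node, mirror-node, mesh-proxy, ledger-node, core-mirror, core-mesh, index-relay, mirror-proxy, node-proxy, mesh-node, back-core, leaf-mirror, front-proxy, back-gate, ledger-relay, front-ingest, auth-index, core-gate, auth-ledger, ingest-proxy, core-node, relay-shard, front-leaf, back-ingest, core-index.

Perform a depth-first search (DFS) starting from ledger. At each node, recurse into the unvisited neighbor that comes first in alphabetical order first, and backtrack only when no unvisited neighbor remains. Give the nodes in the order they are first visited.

Visit ledger
ledger → auth
auth → index
index → core
core → back
back → gate
back → ingest
ingest → front
front → leaf
leaf → mirror
mirror → node
node → mesh
mesh → proxy
proxy → relay
relay → shard

ledger -> auth -> index -> core -> back -> gate -> ingest -> front -> leaf -> mirror -> node -> mesh -> proxy -> relay -> shard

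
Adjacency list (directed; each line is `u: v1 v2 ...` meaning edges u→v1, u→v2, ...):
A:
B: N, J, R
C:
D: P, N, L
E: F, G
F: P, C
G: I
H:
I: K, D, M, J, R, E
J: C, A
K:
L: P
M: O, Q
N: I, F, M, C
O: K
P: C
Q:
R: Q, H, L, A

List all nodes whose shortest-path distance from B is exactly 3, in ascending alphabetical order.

Level 0: B
Level 1: J, N, R
Level 2: A, C, F, H, I, L, M, Q
Level 3: D, E, K, O, P
Level 4: G

D, E, K, O, P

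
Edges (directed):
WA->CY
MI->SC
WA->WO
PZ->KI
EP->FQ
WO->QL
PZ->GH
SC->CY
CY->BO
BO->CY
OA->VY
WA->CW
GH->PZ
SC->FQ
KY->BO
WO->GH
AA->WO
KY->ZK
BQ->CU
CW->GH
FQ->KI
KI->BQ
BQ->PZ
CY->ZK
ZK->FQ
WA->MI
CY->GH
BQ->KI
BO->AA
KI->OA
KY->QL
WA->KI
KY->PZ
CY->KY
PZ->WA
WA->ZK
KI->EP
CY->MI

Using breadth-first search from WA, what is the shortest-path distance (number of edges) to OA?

2

Level 0: WA
Level 1: CW, CY, KI, MI, WO, ZK
Level 2: BO, BQ, EP, FQ, GH, KY, OA, QL, SC
Level 3: AA, CU, PZ, VY
OA first appears at level 2.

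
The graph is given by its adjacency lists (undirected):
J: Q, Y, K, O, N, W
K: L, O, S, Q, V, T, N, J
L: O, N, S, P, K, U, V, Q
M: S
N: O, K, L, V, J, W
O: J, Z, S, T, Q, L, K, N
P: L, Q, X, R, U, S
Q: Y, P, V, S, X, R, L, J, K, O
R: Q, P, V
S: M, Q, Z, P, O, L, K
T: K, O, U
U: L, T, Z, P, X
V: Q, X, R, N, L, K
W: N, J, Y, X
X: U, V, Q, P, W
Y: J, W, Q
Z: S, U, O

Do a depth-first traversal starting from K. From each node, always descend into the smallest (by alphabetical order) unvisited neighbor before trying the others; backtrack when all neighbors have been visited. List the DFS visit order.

K → J → N → L → O → Q → P → R → V → X → U → T → Z → S → M → W → Y

Visit K
K → J
J → N
N → L
L → O
O → Q
Q → P
P → R
R → V
V → X
X → U
U → T
U → Z
Z → S
S → M
X → W
W → Y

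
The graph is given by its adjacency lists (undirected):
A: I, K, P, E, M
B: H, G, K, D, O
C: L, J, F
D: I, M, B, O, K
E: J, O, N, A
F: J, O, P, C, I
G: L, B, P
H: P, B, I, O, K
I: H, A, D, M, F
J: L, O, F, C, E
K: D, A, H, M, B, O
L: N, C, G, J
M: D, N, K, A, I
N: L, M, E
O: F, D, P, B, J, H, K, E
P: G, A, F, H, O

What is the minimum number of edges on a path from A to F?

2

Level 0: A
Level 1: E, I, K, M, P
Level 2: B, D, F, G, H, J, N, O
Level 3: C, L
F first appears at level 2.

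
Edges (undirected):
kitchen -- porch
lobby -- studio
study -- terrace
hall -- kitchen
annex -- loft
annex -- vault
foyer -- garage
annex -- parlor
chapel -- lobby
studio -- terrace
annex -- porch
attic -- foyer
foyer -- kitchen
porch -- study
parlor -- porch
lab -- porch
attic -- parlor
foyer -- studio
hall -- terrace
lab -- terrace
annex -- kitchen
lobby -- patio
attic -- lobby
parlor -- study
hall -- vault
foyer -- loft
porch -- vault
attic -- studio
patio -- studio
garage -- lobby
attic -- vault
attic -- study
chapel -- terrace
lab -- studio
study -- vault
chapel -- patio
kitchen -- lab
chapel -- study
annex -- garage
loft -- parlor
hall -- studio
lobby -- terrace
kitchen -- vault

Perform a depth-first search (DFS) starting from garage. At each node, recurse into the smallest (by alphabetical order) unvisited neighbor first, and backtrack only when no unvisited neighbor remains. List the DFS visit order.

Visit garage
garage → annex
annex → kitchen
kitchen → foyer
foyer → attic
attic → lobby
lobby → chapel
chapel → patio
patio → studio
studio → hall
hall → terrace
terrace → lab
lab → porch
porch → parlor
parlor → loft
parlor → study
study → vault

garage → annex → kitchen → foyer → attic → lobby → chapel → patio → studio → hall → terrace → lab → porch → parlor → loft → study → vault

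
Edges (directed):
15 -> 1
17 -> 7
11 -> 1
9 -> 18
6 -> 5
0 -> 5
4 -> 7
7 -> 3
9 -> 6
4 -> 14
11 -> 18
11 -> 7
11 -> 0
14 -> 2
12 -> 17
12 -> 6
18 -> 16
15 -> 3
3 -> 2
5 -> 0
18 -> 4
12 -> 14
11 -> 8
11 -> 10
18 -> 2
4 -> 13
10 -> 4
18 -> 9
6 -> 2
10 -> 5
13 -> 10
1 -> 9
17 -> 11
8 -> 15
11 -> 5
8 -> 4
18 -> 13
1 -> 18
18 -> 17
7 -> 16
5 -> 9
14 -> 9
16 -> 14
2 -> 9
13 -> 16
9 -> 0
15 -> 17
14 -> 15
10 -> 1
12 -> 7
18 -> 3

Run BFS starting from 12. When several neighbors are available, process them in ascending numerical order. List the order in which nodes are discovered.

12, 6, 7, 14, 17, 2, 5, 3, 16, 9, 15, 11, 0, 18, 1, 8, 10, 4, 13

Visit 12; enqueue 6, 7, 14, 17 → queue [6, 7, 14, 17]
Visit 6; enqueue 2, 5 → queue [7, 14, 17, 2, 5]
Visit 7; enqueue 3, 16 → queue [14, 17, 2, 5, 3, 16]
Visit 14; enqueue 9, 15 → queue [17, 2, 5, 3, 16, 9, 15]
Visit 17; enqueue 11 → queue [2, 5, 3, 16, 9, 15, 11]
Visit 2 → queue [5, 3, 16, 9, 15, 11]
Visit 5; enqueue 0 → queue [3, 16, 9, 15, 11, 0]
Visit 3 → queue [16, 9, 15, 11, 0]
Visit 16 → queue [9, 15, 11, 0]
Visit 9; enqueue 18 → queue [15, 11, 0, 18]
Visit 15; enqueue 1 → queue [11, 0, 18, 1]
Visit 11; enqueue 8, 10 → queue [0, 18, 1, 8, 10]
Visit 0 → queue [18, 1, 8, 10]
Visit 18; enqueue 4, 13 → queue [1, 8, 10, 4, 13]
Visit 1 → queue [8, 10, 4, 13]
Visit 8 → queue [10, 4, 13]
Visit 10 → queue [4, 13]
Visit 4 → queue [13]
Visit 13 → queue []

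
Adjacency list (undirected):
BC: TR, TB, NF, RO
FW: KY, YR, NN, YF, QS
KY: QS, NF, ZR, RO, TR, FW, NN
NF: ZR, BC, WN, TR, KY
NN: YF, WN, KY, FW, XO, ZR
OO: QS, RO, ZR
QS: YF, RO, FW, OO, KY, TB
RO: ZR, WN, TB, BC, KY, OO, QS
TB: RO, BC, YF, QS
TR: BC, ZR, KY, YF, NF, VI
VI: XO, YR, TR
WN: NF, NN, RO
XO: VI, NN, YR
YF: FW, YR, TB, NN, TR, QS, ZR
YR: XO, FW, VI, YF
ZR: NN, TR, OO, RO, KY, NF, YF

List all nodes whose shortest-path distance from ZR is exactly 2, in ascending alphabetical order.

Level 0: ZR
Level 1: KY, NF, NN, OO, RO, TR, YF
Level 2: BC, FW, QS, TB, VI, WN, XO, YR

BC, FW, QS, TB, VI, WN, XO, YR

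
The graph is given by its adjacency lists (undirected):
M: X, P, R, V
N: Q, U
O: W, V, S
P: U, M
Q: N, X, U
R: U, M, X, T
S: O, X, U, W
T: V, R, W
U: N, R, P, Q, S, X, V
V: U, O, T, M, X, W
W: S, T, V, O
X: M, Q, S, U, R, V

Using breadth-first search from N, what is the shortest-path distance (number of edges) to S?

2

Level 0: N
Level 1: Q, U
Level 2: P, R, S, V, X
Level 3: M, O, T, W
S first appears at level 2.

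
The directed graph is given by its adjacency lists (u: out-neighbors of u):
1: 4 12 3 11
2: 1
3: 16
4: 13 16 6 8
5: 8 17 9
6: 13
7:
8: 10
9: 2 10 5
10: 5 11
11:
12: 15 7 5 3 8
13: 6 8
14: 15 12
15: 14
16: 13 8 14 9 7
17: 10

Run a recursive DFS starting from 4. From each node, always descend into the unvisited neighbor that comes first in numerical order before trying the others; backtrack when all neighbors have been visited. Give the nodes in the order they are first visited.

4 → 6 → 13 → 8 → 10 → 5 → 9 → 2 → 1 → 3 → 16 → 7 → 14 → 12 → 15 → 11 → 17

Visit 4
4 → 6
6 → 13
13 → 8
8 → 10
10 → 5
5 → 9
9 → 2
2 → 1
1 → 3
3 → 16
16 → 7
16 → 14
14 → 12
12 → 15
1 → 11
5 → 17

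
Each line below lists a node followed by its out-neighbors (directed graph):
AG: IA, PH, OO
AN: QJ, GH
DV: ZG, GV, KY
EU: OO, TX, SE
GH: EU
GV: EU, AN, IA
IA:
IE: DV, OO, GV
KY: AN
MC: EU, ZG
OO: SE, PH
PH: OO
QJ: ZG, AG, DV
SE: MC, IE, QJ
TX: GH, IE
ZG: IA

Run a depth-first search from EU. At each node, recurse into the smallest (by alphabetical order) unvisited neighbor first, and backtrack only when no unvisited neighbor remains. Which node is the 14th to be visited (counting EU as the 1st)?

Visit EU
EU → OO
OO → PH
OO → SE
SE → IE
IE → DV
DV → GV
GV → AN
AN → GH
AN → QJ
QJ → AG
AG → IA
QJ → ZG
DV → KY
SE → MC
EU → TX

Visit order: EU, OO, PH, SE, IE, DV, GV, AN, GH, QJ, AG, IA, ZG, KY, MC, TX

KY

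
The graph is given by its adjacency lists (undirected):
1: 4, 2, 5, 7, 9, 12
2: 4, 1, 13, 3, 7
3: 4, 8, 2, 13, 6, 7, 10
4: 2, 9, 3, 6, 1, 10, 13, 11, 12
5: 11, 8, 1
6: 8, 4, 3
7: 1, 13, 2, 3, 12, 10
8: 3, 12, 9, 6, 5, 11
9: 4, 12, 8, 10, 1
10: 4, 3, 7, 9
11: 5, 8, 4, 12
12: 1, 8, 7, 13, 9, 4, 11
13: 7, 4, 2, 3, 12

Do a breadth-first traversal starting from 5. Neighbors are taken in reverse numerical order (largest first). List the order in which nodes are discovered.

5 → 11 → 8 → 1 → 12 → 4 → 9 → 6 → 3 → 7 → 2 → 13 → 10

Visit 5; enqueue 11, 8, 1 → queue [11, 8, 1]
Visit 11; enqueue 12, 4 → queue [8, 1, 12, 4]
Visit 8; enqueue 9, 6, 3 → queue [1, 12, 4, 9, 6, 3]
Visit 1; enqueue 7, 2 → queue [12, 4, 9, 6, 3, 7, 2]
Visit 12; enqueue 13 → queue [4, 9, 6, 3, 7, 2, 13]
Visit 4; enqueue 10 → queue [9, 6, 3, 7, 2, 13, 10]
Visit 9 → queue [6, 3, 7, 2, 13, 10]
Visit 6 → queue [3, 7, 2, 13, 10]
Visit 3 → queue [7, 2, 13, 10]
Visit 7 → queue [2, 13, 10]
Visit 2 → queue [13, 10]
Visit 13 → queue [10]
Visit 10 → queue []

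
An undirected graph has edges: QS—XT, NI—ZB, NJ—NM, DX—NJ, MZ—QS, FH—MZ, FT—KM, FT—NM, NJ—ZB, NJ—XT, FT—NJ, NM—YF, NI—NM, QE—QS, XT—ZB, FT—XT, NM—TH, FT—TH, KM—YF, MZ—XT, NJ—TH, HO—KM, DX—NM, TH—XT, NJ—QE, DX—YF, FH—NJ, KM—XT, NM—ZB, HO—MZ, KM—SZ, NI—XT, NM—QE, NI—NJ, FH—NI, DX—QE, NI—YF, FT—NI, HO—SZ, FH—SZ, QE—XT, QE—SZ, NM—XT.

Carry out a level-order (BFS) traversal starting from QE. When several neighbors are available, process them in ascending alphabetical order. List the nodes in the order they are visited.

QE, DX, NJ, NM, QS, SZ, XT, YF, FH, FT, NI, TH, ZB, MZ, HO, KM

Visit QE; enqueue DX, NJ, NM, QS, SZ, XT → queue [DX, NJ, NM, QS, SZ, XT]
Visit DX; enqueue YF → queue [NJ, NM, QS, SZ, XT, YF]
Visit NJ; enqueue FH, FT, NI, TH, ZB → queue [NM, QS, SZ, XT, YF, FH, FT, NI, TH, ZB]
Visit NM → queue [QS, SZ, XT, YF, FH, FT, NI, TH, ZB]
Visit QS; enqueue MZ → queue [SZ, XT, YF, FH, FT, NI, TH, ZB, MZ]
Visit SZ; enqueue HO, KM → queue [XT, YF, FH, FT, NI, TH, ZB, MZ, HO, KM]
Visit XT → queue [YF, FH, FT, NI, TH, ZB, MZ, HO, KM]
Visit YF → queue [FH, FT, NI, TH, ZB, MZ, HO, KM]
Visit FH → queue [FT, NI, TH, ZB, MZ, HO, KM]
Visit FT → queue [NI, TH, ZB, MZ, HO, KM]
Visit NI → queue [TH, ZB, MZ, HO, KM]
Visit TH → queue [ZB, MZ, HO, KM]
Visit ZB → queue [MZ, HO, KM]
Visit MZ → queue [HO, KM]
Visit HO → queue [KM]
Visit KM → queue []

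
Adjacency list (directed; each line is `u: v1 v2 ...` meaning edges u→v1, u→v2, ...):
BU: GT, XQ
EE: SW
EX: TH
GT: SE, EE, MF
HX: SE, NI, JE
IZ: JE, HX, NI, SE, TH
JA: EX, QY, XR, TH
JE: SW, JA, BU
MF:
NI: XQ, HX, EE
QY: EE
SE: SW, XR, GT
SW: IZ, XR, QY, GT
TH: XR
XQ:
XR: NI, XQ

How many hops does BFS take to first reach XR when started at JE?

2

Level 0: JE
Level 1: BU, JA, SW
Level 2: EX, GT, IZ, QY, TH, XQ, XR
Level 3: EE, HX, MF, NI, SE
XR first appears at level 2.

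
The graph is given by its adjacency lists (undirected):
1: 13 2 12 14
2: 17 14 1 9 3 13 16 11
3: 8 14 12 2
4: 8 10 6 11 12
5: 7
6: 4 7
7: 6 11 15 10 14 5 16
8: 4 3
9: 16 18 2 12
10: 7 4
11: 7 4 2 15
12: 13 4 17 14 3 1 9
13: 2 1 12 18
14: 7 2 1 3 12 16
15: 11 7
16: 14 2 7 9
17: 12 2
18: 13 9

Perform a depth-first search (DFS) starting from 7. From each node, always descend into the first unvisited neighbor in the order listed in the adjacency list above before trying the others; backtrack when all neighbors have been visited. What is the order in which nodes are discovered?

7 → 6 → 4 → 8 → 3 → 14 → 2 → 17 → 12 → 13 → 1 → 18 → 9 → 16 → 11 → 15 → 10 → 5

Visit 7
7 → 6
6 → 4
4 → 8
8 → 3
3 → 14
14 → 2
2 → 17
17 → 12
12 → 13
13 → 1
13 → 18
18 → 9
9 → 16
2 → 11
11 → 15
4 → 10
7 → 5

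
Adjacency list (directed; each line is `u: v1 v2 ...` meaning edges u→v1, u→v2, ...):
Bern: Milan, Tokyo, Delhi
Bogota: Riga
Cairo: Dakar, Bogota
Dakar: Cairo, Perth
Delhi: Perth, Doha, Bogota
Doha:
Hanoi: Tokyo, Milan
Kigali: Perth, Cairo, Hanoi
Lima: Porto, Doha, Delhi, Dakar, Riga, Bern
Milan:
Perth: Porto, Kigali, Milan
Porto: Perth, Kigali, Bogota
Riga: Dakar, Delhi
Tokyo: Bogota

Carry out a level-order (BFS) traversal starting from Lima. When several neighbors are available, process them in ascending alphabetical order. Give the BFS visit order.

Visit Lima; enqueue Bern, Dakar, Delhi, Doha, Porto, Riga → queue [Bern, Dakar, Delhi, Doha, Porto, Riga]
Visit Bern; enqueue Milan, Tokyo → queue [Dakar, Delhi, Doha, Porto, Riga, Milan, Tokyo]
Visit Dakar; enqueue Cairo, Perth → queue [Delhi, Doha, Porto, Riga, Milan, Tokyo, Cairo, Perth]
Visit Delhi; enqueue Bogota → queue [Doha, Porto, Riga, Milan, Tokyo, Cairo, Perth, Bogota]
Visit Doha → queue [Porto, Riga, Milan, Tokyo, Cairo, Perth, Bogota]
Visit Porto; enqueue Kigali → queue [Riga, Milan, Tokyo, Cairo, Perth, Bogota, Kigali]
Visit Riga → queue [Milan, Tokyo, Cairo, Perth, Bogota, Kigali]
Visit Milan → queue [Tokyo, Cairo, Perth, Bogota, Kigali]
Visit Tokyo → queue [Cairo, Perth, Bogota, Kigali]
Visit Cairo → queue [Perth, Bogota, Kigali]
Visit Perth → queue [Bogota, Kigali]
Visit Bogota → queue [Kigali]
Visit Kigali; enqueue Hanoi → queue [Hanoi]
Visit Hanoi → queue []

Lima Bern Dakar Delhi Doha Porto Riga Milan Tokyo Cairo Perth Bogota Kigali Hanoi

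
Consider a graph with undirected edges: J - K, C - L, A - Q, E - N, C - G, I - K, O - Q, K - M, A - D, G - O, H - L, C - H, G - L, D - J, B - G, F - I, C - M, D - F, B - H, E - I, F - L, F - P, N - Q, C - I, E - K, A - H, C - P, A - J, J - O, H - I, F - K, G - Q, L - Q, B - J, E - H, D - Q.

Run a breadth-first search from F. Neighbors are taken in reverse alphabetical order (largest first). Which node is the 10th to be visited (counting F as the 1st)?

G

Visit F; enqueue P, L, K, I, D → queue [P, L, K, I, D]
Visit P; enqueue C → queue [L, K, I, D, C]
Visit L; enqueue Q, H, G → queue [K, I, D, C, Q, H, G]
Visit K; enqueue M, J, E → queue [I, D, C, Q, H, G, M, J, E]
Visit I → queue [D, C, Q, H, G, M, J, E]
Visit D; enqueue A → queue [C, Q, H, G, M, J, E, A]
Visit C → queue [Q, H, G, M, J, E, A]
Visit Q; enqueue O, N → queue [H, G, M, J, E, A, O, N]
Visit H; enqueue B → queue [G, M, J, E, A, O, N, B]
Visit G → queue [M, J, E, A, O, N, B]
Visit M → queue [J, E, A, O, N, B]
Visit J → queue [E, A, O, N, B]
Visit E → queue [A, O, N, B]
Visit A → queue [O, N, B]
Visit O → queue [N, B]
Visit N → queue [B]
Visit B → queue []

Visit order: F, P, L, K, I, D, C, Q, H, G, M, J, E, A, O, N, B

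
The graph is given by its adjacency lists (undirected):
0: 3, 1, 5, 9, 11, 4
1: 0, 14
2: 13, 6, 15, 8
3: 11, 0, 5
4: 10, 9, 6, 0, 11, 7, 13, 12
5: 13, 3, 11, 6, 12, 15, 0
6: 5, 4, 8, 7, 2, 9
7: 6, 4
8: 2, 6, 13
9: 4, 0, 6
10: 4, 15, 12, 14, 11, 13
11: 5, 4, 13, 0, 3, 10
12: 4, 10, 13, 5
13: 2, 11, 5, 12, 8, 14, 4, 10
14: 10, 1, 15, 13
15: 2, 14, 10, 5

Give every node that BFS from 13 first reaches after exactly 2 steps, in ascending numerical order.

Level 0: 13
Level 1: 2, 4, 5, 8, 10, 11, 12, 14
Level 2: 0, 1, 3, 6, 7, 9, 15

0, 1, 3, 6, 7, 9, 15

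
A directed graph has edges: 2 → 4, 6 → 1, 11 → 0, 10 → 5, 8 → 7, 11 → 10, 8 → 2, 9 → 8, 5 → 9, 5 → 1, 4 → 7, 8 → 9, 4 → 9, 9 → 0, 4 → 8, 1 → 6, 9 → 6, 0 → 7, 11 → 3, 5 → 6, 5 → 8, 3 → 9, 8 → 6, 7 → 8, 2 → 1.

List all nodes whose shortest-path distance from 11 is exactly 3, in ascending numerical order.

1, 6, 8

Level 0: 11
Level 1: 0, 3, 10
Level 2: 5, 7, 9
Level 3: 1, 6, 8
Level 4: 2
Level 5: 4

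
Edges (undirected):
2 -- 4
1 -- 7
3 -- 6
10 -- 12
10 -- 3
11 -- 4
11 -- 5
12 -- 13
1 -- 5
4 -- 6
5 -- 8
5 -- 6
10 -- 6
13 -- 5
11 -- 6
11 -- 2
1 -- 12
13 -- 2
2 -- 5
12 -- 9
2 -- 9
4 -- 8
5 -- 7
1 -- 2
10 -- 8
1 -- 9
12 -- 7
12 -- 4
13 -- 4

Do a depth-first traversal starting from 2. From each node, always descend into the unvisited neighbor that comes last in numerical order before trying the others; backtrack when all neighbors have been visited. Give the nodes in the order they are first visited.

2 -> 13 -> 12 -> 10 -> 8 -> 5 -> 11 -> 6 -> 4 -> 3 -> 7 -> 1 -> 9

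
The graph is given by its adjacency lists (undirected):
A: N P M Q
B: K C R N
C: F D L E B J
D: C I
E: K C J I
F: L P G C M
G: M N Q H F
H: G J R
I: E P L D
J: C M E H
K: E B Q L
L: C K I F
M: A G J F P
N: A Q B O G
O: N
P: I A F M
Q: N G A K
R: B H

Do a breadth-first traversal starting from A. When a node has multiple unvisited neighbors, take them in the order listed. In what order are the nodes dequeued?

Visit A; enqueue N, P, M, Q → queue [N, P, M, Q]
Visit N; enqueue B, O, G → queue [P, M, Q, B, O, G]
Visit P; enqueue I, F → queue [M, Q, B, O, G, I, F]
Visit M; enqueue J → queue [Q, B, O, G, I, F, J]
Visit Q; enqueue K → queue [B, O, G, I, F, J, K]
Visit B; enqueue C, R → queue [O, G, I, F, J, K, C, R]
Visit O → queue [G, I, F, J, K, C, R]
Visit G; enqueue H → queue [I, F, J, K, C, R, H]
Visit I; enqueue E, L, D → queue [F, J, K, C, R, H, E, L, D]
Visit F → queue [J, K, C, R, H, E, L, D]
Visit J → queue [K, C, R, H, E, L, D]
Visit K → queue [C, R, H, E, L, D]
Visit C → queue [R, H, E, L, D]
Visit R → queue [H, E, L, D]
Visit H → queue [E, L, D]
Visit E → queue [L, D]
Visit L → queue [D]
Visit D → queue []

A -> N -> P -> M -> Q -> B -> O -> G -> I -> F -> J -> K -> C -> R -> H -> E -> L -> D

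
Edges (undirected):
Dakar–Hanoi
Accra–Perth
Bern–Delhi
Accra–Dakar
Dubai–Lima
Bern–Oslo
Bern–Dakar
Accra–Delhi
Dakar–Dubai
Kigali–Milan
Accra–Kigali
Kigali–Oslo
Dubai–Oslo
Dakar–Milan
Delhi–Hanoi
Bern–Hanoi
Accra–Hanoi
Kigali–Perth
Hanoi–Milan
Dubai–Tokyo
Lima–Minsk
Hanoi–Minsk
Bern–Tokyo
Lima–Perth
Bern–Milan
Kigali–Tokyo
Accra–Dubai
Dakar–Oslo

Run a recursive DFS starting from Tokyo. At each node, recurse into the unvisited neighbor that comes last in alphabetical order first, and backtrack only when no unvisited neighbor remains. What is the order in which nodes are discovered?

Tokyo → Kigali → Perth → Lima → Minsk → Hanoi → Milan → Dakar → Oslo → Dubai → Accra → Delhi → Bern

Visit Tokyo
Tokyo → Kigali
Kigali → Perth
Perth → Lima
Lima → Minsk
Minsk → Hanoi
Hanoi → Milan
Milan → Dakar
Dakar → Oslo
Oslo → Dubai
Dubai → Accra
Accra → Delhi
Delhi → Bern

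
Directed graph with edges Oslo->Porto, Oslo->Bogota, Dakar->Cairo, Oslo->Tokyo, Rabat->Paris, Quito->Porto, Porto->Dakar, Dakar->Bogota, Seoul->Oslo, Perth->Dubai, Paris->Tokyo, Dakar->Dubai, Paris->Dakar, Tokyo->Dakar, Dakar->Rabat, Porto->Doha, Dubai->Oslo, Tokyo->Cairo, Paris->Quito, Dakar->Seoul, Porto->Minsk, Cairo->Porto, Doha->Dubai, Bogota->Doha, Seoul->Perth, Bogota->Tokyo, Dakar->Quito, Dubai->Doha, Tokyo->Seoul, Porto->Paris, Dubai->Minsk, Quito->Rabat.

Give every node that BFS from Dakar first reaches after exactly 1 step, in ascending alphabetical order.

Bogota, Cairo, Dubai, Quito, Rabat, Seoul

Level 0: Dakar
Level 1: Bogota, Cairo, Dubai, Quito, Rabat, Seoul
Level 2: Doha, Minsk, Oslo, Paris, Perth, Porto, Tokyo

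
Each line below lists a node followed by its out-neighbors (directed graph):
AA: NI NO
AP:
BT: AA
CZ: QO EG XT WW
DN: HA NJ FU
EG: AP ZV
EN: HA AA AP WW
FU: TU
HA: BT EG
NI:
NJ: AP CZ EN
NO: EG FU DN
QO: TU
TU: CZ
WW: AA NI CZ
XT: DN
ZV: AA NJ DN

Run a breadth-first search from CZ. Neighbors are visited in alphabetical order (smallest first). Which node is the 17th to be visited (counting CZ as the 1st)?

Visit CZ; enqueue EG, QO, WW, XT → queue [EG, QO, WW, XT]
Visit EG; enqueue AP, ZV → queue [QO, WW, XT, AP, ZV]
Visit QO; enqueue TU → queue [WW, XT, AP, ZV, TU]
Visit WW; enqueue AA, NI → queue [XT, AP, ZV, TU, AA, NI]
Visit XT; enqueue DN → queue [AP, ZV, TU, AA, NI, DN]
Visit AP → queue [ZV, TU, AA, NI, DN]
Visit ZV; enqueue NJ → queue [TU, AA, NI, DN, NJ]
Visit TU → queue [AA, NI, DN, NJ]
Visit AA; enqueue NO → queue [NI, DN, NJ, NO]
Visit NI → queue [DN, NJ, NO]
Visit DN; enqueue FU, HA → queue [NJ, NO, FU, HA]
Visit NJ; enqueue EN → queue [NO, FU, HA, EN]
Visit NO → queue [FU, HA, EN]
Visit FU → queue [HA, EN]
Visit HA; enqueue BT → queue [EN, BT]
Visit EN → queue [BT]
Visit BT → queue []

Visit order: CZ, EG, QO, WW, XT, AP, ZV, TU, AA, NI, DN, NJ, NO, FU, HA, EN, BT

BT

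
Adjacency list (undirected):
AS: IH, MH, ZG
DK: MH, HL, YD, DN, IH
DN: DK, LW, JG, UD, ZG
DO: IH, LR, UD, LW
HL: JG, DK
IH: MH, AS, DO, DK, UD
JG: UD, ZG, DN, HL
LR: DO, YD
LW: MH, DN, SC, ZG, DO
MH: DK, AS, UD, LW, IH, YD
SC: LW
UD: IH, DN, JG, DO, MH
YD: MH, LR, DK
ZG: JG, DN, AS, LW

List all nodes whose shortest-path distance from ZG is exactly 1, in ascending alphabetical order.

AS, DN, JG, LW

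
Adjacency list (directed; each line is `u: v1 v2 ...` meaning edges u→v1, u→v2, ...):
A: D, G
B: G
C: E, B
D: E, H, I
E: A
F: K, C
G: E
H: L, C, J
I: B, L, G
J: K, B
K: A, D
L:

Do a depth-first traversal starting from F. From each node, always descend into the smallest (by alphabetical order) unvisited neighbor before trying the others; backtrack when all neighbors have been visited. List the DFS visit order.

F, C, B, G, E, A, D, H, J, K, L, I

Visit F
F → C
C → B
B → G
G → E
E → A
A → D
D → H
H → J
J → K
H → L
D → I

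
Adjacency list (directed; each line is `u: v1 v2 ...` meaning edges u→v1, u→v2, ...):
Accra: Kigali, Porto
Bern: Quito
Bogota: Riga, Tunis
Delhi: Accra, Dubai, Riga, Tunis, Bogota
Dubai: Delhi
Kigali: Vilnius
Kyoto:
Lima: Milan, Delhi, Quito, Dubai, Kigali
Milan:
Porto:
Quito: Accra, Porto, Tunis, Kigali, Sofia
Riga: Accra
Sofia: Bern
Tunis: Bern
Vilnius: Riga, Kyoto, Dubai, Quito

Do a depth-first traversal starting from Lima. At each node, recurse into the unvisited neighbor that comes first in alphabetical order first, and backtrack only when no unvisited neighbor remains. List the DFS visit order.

Visit Lima
Lima → Delhi
Delhi → Accra
Accra → Kigali
Kigali → Vilnius
Vilnius → Dubai
Vilnius → Kyoto
Vilnius → Quito
Quito → Porto
Quito → Sofia
Sofia → Bern
Quito → Tunis
Vilnius → Riga
Delhi → Bogota
Lima → Milan

Lima Delhi Accra Kigali Vilnius Dubai Kyoto Quito Porto Sofia Bern Tunis Riga Bogota Milan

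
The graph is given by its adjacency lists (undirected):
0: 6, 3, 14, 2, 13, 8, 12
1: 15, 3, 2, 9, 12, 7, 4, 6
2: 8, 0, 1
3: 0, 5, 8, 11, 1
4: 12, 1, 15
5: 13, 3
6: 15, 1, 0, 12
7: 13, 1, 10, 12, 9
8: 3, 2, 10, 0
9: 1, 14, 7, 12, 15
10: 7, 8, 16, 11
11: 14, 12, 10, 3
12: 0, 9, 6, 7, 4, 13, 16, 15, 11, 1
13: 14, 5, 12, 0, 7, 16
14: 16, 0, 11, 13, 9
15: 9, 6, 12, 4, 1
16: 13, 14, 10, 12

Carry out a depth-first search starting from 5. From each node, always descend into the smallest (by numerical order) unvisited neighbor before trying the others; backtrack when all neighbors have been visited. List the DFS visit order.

Visit 5
5 → 3
3 → 0
0 → 2
2 → 1
1 → 4
4 → 12
12 → 6
6 → 15
15 → 9
9 → 7
7 → 10
10 → 8
10 → 11
11 → 14
14 → 13
13 → 16

5 → 3 → 0 → 2 → 1 → 4 → 12 → 6 → 15 → 9 → 7 → 10 → 8 → 11 → 14 → 13 → 16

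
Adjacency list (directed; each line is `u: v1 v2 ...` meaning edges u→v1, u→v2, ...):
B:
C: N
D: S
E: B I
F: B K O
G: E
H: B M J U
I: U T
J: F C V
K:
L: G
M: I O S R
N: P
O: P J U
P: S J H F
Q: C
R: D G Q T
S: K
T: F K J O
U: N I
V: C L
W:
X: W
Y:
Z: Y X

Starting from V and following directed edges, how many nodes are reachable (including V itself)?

21

BFS from V visits: V, C, L, N, G, P, E, S, J, H, F, B, I, K, M, U, O, T, R, D, Q
Reachable nodes: 21 of 25 total.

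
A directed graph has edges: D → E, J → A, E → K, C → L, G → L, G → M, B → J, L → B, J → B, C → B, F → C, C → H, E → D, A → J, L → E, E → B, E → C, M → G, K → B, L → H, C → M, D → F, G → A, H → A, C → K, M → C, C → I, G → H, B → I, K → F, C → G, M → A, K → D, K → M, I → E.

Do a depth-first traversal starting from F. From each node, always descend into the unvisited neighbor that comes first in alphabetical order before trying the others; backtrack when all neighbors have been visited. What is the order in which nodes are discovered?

Visit F
F → C
C → B
B → I
I → E
E → D
E → K
K → M
M → A
A → J
M → G
G → H
G → L

F, C, B, I, E, D, K, M, A, J, G, H, L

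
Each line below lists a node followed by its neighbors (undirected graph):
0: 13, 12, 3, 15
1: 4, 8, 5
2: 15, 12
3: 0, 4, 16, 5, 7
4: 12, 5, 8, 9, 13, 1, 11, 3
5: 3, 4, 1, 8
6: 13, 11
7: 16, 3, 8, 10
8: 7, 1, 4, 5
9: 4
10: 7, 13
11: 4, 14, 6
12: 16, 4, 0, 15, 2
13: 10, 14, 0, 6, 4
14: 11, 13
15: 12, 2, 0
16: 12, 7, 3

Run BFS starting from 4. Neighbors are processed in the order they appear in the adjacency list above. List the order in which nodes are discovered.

4 -> 12 -> 5 -> 8 -> 9 -> 13 -> 1 -> 11 -> 3 -> 16 -> 0 -> 15 -> 2 -> 7 -> 10 -> 14 -> 6

Visit 4; enqueue 12, 5, 8, 9, 13, 1, 11, 3 → queue [12, 5, 8, 9, 13, 1, 11, 3]
Visit 12; enqueue 16, 0, 15, 2 → queue [5, 8, 9, 13, 1, 11, 3, 16, 0, 15, 2]
Visit 5 → queue [8, 9, 13, 1, 11, 3, 16, 0, 15, 2]
Visit 8; enqueue 7 → queue [9, 13, 1, 11, 3, 16, 0, 15, 2, 7]
Visit 9 → queue [13, 1, 11, 3, 16, 0, 15, 2, 7]
Visit 13; enqueue 10, 14, 6 → queue [1, 11, 3, 16, 0, 15, 2, 7, 10, 14, 6]
Visit 1 → queue [11, 3, 16, 0, 15, 2, 7, 10, 14, 6]
Visit 11 → queue [3, 16, 0, 15, 2, 7, 10, 14, 6]
Visit 3 → queue [16, 0, 15, 2, 7, 10, 14, 6]
Visit 16 → queue [0, 15, 2, 7, 10, 14, 6]
Visit 0 → queue [15, 2, 7, 10, 14, 6]
Visit 15 → queue [2, 7, 10, 14, 6]
Visit 2 → queue [7, 10, 14, 6]
Visit 7 → queue [10, 14, 6]
Visit 10 → queue [14, 6]
Visit 14 → queue [6]
Visit 6 → queue []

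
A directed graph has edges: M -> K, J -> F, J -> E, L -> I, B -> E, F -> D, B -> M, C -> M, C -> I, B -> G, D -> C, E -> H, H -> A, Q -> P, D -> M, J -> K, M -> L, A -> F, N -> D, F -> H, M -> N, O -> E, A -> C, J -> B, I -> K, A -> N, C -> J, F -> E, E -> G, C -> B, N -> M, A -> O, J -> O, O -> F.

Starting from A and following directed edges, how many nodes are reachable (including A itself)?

BFS from A visits: A, C, F, N, O, B, I, J, M, D, E, H, G, K, L
Reachable nodes: 15 of 17 total.

15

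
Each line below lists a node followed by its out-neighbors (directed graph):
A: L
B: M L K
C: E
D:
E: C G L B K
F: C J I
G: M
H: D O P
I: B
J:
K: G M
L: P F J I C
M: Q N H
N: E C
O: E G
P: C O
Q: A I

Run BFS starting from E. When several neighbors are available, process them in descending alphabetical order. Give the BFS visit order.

E, L, K, G, C, B, P, J, I, F, M, O, Q, N, H, A, D

Visit E; enqueue L, K, G, C, B → queue [L, K, G, C, B]
Visit L; enqueue P, J, I, F → queue [K, G, C, B, P, J, I, F]
Visit K; enqueue M → queue [G, C, B, P, J, I, F, M]
Visit G → queue [C, B, P, J, I, F, M]
Visit C → queue [B, P, J, I, F, M]
Visit B → queue [P, J, I, F, M]
Visit P; enqueue O → queue [J, I, F, M, O]
Visit J → queue [I, F, M, O]
Visit I → queue [F, M, O]
Visit F → queue [M, O]
Visit M; enqueue Q, N, H → queue [O, Q, N, H]
Visit O → queue [Q, N, H]
Visit Q; enqueue A → queue [N, H, A]
Visit N → queue [H, A]
Visit H; enqueue D → queue [A, D]
Visit A → queue [D]
Visit D → queue []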